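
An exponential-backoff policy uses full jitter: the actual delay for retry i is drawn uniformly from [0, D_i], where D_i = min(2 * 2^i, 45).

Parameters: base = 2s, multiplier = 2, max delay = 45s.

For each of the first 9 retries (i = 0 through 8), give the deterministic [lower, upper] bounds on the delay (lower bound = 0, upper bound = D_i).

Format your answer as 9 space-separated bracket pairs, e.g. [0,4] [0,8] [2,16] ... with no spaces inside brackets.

Computing bounds per retry:
  i=0: D_i=min(2*2^0,45)=2, bounds=[0,2]
  i=1: D_i=min(2*2^1,45)=4, bounds=[0,4]
  i=2: D_i=min(2*2^2,45)=8, bounds=[0,8]
  i=3: D_i=min(2*2^3,45)=16, bounds=[0,16]
  i=4: D_i=min(2*2^4,45)=32, bounds=[0,32]
  i=5: D_i=min(2*2^5,45)=45, bounds=[0,45]
  i=6: D_i=min(2*2^6,45)=45, bounds=[0,45]
  i=7: D_i=min(2*2^7,45)=45, bounds=[0,45]
  i=8: D_i=min(2*2^8,45)=45, bounds=[0,45]

Answer: [0,2] [0,4] [0,8] [0,16] [0,32] [0,45] [0,45] [0,45] [0,45]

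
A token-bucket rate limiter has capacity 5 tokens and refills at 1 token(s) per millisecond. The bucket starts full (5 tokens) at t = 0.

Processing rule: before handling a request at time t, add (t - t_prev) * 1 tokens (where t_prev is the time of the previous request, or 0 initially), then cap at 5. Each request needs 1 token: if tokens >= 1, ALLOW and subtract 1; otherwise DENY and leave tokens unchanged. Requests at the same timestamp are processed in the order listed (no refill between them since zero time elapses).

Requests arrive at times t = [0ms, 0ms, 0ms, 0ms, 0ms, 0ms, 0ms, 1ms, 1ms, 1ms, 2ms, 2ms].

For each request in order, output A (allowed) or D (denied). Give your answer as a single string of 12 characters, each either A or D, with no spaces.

Simulating step by step:
  req#1 t=0ms: ALLOW
  req#2 t=0ms: ALLOW
  req#3 t=0ms: ALLOW
  req#4 t=0ms: ALLOW
  req#5 t=0ms: ALLOW
  req#6 t=0ms: DENY
  req#7 t=0ms: DENY
  req#8 t=1ms: ALLOW
  req#9 t=1ms: DENY
  req#10 t=1ms: DENY
  req#11 t=2ms: ALLOW
  req#12 t=2ms: DENY

Answer: AAAAADDADDAD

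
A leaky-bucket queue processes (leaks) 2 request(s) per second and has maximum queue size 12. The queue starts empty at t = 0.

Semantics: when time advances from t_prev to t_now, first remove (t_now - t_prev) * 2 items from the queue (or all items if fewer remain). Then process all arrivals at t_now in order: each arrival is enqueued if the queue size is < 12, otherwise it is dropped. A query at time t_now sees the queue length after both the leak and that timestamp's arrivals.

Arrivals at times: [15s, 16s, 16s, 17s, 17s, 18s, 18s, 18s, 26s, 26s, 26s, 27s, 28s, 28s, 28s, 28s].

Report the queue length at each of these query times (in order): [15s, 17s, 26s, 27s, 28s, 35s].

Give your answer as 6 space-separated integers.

Answer: 1 2 3 2 4 0

Derivation:
Queue lengths at query times:
  query t=15s: backlog = 1
  query t=17s: backlog = 2
  query t=26s: backlog = 3
  query t=27s: backlog = 2
  query t=28s: backlog = 4
  query t=35s: backlog = 0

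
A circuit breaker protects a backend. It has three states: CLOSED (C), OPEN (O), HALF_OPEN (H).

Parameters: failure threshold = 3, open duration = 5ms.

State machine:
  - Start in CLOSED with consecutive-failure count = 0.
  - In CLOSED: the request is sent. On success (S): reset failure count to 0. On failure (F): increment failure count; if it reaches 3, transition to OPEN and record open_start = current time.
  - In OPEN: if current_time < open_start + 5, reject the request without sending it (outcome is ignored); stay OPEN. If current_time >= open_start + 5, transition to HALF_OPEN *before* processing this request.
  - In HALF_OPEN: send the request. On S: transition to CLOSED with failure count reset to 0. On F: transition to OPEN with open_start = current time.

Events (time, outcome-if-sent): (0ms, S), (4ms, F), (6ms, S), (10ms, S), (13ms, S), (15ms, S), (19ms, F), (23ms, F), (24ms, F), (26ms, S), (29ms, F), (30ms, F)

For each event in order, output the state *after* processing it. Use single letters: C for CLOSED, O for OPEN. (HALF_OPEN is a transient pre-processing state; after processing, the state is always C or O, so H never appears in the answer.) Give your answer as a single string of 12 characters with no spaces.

Answer: CCCCCCCCOOOO

Derivation:
State after each event:
  event#1 t=0ms outcome=S: state=CLOSED
  event#2 t=4ms outcome=F: state=CLOSED
  event#3 t=6ms outcome=S: state=CLOSED
  event#4 t=10ms outcome=S: state=CLOSED
  event#5 t=13ms outcome=S: state=CLOSED
  event#6 t=15ms outcome=S: state=CLOSED
  event#7 t=19ms outcome=F: state=CLOSED
  event#8 t=23ms outcome=F: state=CLOSED
  event#9 t=24ms outcome=F: state=OPEN
  event#10 t=26ms outcome=S: state=OPEN
  event#11 t=29ms outcome=F: state=OPEN
  event#12 t=30ms outcome=F: state=OPEN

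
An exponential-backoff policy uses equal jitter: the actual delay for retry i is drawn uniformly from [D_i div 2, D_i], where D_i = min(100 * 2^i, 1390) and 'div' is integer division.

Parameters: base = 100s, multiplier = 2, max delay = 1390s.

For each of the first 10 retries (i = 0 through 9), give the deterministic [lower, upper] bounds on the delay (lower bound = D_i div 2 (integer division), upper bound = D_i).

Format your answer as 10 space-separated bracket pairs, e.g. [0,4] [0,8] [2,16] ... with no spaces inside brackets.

Computing bounds per retry:
  i=0: D_i=min(100*2^0,1390)=100, bounds=[50,100]
  i=1: D_i=min(100*2^1,1390)=200, bounds=[100,200]
  i=2: D_i=min(100*2^2,1390)=400, bounds=[200,400]
  i=3: D_i=min(100*2^3,1390)=800, bounds=[400,800]
  i=4: D_i=min(100*2^4,1390)=1390, bounds=[695,1390]
  i=5: D_i=min(100*2^5,1390)=1390, bounds=[695,1390]
  i=6: D_i=min(100*2^6,1390)=1390, bounds=[695,1390]
  i=7: D_i=min(100*2^7,1390)=1390, bounds=[695,1390]
  i=8: D_i=min(100*2^8,1390)=1390, bounds=[695,1390]
  i=9: D_i=min(100*2^9,1390)=1390, bounds=[695,1390]

Answer: [50,100] [100,200] [200,400] [400,800] [695,1390] [695,1390] [695,1390] [695,1390] [695,1390] [695,1390]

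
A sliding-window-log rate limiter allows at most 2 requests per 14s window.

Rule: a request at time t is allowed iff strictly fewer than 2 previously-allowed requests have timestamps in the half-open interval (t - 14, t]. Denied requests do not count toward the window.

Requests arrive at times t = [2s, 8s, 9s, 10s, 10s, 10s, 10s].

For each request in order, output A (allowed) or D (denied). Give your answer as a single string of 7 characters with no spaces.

Answer: AADDDDD

Derivation:
Tracking allowed requests in the window:
  req#1 t=2s: ALLOW
  req#2 t=8s: ALLOW
  req#3 t=9s: DENY
  req#4 t=10s: DENY
  req#5 t=10s: DENY
  req#6 t=10s: DENY
  req#7 t=10s: DENY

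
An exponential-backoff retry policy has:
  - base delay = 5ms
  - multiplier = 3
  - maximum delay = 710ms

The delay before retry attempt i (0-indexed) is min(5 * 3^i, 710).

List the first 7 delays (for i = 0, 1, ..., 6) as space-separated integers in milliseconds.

Answer: 5 15 45 135 405 710 710

Derivation:
Computing each delay:
  i=0: min(5*3^0, 710) = 5
  i=1: min(5*3^1, 710) = 15
  i=2: min(5*3^2, 710) = 45
  i=3: min(5*3^3, 710) = 135
  i=4: min(5*3^4, 710) = 405
  i=5: min(5*3^5, 710) = 710
  i=6: min(5*3^6, 710) = 710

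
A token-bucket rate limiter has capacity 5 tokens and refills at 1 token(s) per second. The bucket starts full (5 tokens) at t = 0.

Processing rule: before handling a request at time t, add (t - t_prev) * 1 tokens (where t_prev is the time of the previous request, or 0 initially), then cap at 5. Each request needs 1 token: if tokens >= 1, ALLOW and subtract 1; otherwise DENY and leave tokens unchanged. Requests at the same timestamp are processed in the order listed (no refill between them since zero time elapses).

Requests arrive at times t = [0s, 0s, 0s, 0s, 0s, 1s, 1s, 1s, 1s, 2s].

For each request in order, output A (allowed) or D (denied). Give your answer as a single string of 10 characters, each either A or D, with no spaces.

Simulating step by step:
  req#1 t=0s: ALLOW
  req#2 t=0s: ALLOW
  req#3 t=0s: ALLOW
  req#4 t=0s: ALLOW
  req#5 t=0s: ALLOW
  req#6 t=1s: ALLOW
  req#7 t=1s: DENY
  req#8 t=1s: DENY
  req#9 t=1s: DENY
  req#10 t=2s: ALLOW

Answer: AAAAAADDDA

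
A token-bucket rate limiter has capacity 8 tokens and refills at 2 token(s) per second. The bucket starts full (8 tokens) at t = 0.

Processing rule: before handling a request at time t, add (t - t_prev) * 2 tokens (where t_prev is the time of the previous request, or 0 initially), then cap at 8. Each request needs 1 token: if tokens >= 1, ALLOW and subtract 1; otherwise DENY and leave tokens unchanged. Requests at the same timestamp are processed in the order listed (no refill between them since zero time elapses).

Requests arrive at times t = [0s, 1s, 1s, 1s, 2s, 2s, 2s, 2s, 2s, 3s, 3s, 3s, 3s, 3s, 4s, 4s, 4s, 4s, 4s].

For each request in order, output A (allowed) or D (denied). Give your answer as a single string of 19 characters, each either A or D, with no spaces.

Answer: AAAAAAAAAAAAADAADDD

Derivation:
Simulating step by step:
  req#1 t=0s: ALLOW
  req#2 t=1s: ALLOW
  req#3 t=1s: ALLOW
  req#4 t=1s: ALLOW
  req#5 t=2s: ALLOW
  req#6 t=2s: ALLOW
  req#7 t=2s: ALLOW
  req#8 t=2s: ALLOW
  req#9 t=2s: ALLOW
  req#10 t=3s: ALLOW
  req#11 t=3s: ALLOW
  req#12 t=3s: ALLOW
  req#13 t=3s: ALLOW
  req#14 t=3s: DENY
  req#15 t=4s: ALLOW
  req#16 t=4s: ALLOW
  req#17 t=4s: DENY
  req#18 t=4s: DENY
  req#19 t=4s: DENY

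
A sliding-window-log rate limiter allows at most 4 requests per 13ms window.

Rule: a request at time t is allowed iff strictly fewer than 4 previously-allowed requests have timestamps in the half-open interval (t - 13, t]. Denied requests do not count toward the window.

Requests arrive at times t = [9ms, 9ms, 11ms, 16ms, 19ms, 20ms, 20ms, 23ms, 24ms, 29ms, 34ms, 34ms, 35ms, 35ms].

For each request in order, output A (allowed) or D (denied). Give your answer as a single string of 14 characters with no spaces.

Answer: AAAADDDAAAADDD

Derivation:
Tracking allowed requests in the window:
  req#1 t=9ms: ALLOW
  req#2 t=9ms: ALLOW
  req#3 t=11ms: ALLOW
  req#4 t=16ms: ALLOW
  req#5 t=19ms: DENY
  req#6 t=20ms: DENY
  req#7 t=20ms: DENY
  req#8 t=23ms: ALLOW
  req#9 t=24ms: ALLOW
  req#10 t=29ms: ALLOW
  req#11 t=34ms: ALLOW
  req#12 t=34ms: DENY
  req#13 t=35ms: DENY
  req#14 t=35ms: DENY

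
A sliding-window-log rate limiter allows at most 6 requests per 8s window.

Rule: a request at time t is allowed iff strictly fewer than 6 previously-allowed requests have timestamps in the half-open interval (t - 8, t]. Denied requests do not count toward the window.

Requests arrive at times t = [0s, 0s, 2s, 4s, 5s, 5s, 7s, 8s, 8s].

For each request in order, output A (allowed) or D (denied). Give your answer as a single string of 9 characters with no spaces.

Answer: AAAAAADAA

Derivation:
Tracking allowed requests in the window:
  req#1 t=0s: ALLOW
  req#2 t=0s: ALLOW
  req#3 t=2s: ALLOW
  req#4 t=4s: ALLOW
  req#5 t=5s: ALLOW
  req#6 t=5s: ALLOW
  req#7 t=7s: DENY
  req#8 t=8s: ALLOW
  req#9 t=8s: ALLOW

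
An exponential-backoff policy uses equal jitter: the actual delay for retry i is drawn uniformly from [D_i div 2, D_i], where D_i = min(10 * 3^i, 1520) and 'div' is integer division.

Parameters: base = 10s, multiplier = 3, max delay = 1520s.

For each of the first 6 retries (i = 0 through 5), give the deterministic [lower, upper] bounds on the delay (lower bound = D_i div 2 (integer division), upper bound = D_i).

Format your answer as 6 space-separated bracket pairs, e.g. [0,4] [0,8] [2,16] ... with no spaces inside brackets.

Computing bounds per retry:
  i=0: D_i=min(10*3^0,1520)=10, bounds=[5,10]
  i=1: D_i=min(10*3^1,1520)=30, bounds=[15,30]
  i=2: D_i=min(10*3^2,1520)=90, bounds=[45,90]
  i=3: D_i=min(10*3^3,1520)=270, bounds=[135,270]
  i=4: D_i=min(10*3^4,1520)=810, bounds=[405,810]
  i=5: D_i=min(10*3^5,1520)=1520, bounds=[760,1520]

Answer: [5,10] [15,30] [45,90] [135,270] [405,810] [760,1520]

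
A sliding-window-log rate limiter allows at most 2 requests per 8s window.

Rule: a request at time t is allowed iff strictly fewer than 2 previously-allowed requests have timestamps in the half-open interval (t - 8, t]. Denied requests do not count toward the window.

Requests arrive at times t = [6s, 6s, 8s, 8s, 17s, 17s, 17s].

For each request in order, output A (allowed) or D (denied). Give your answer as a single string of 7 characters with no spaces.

Answer: AADDAAD

Derivation:
Tracking allowed requests in the window:
  req#1 t=6s: ALLOW
  req#2 t=6s: ALLOW
  req#3 t=8s: DENY
  req#4 t=8s: DENY
  req#5 t=17s: ALLOW
  req#6 t=17s: ALLOW
  req#7 t=17s: DENY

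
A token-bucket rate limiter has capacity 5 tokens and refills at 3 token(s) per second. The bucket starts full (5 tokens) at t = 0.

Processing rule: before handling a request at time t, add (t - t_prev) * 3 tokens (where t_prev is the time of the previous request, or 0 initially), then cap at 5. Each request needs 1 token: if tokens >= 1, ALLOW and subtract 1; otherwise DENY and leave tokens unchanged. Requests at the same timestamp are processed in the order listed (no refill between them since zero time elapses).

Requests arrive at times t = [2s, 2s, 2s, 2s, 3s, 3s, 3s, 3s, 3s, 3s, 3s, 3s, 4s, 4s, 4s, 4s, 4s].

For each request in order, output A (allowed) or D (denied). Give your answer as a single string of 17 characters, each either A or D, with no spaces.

Simulating step by step:
  req#1 t=2s: ALLOW
  req#2 t=2s: ALLOW
  req#3 t=2s: ALLOW
  req#4 t=2s: ALLOW
  req#5 t=3s: ALLOW
  req#6 t=3s: ALLOW
  req#7 t=3s: ALLOW
  req#8 t=3s: ALLOW
  req#9 t=3s: DENY
  req#10 t=3s: DENY
  req#11 t=3s: DENY
  req#12 t=3s: DENY
  req#13 t=4s: ALLOW
  req#14 t=4s: ALLOW
  req#15 t=4s: ALLOW
  req#16 t=4s: DENY
  req#17 t=4s: DENY

Answer: AAAAAAAADDDDAAADD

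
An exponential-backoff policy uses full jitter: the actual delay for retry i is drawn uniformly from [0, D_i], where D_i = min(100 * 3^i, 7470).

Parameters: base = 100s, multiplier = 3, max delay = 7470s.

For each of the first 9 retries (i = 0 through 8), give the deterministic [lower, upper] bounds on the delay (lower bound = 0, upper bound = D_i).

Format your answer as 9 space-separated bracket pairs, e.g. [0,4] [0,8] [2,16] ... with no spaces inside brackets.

Computing bounds per retry:
  i=0: D_i=min(100*3^0,7470)=100, bounds=[0,100]
  i=1: D_i=min(100*3^1,7470)=300, bounds=[0,300]
  i=2: D_i=min(100*3^2,7470)=900, bounds=[0,900]
  i=3: D_i=min(100*3^3,7470)=2700, bounds=[0,2700]
  i=4: D_i=min(100*3^4,7470)=7470, bounds=[0,7470]
  i=5: D_i=min(100*3^5,7470)=7470, bounds=[0,7470]
  i=6: D_i=min(100*3^6,7470)=7470, bounds=[0,7470]
  i=7: D_i=min(100*3^7,7470)=7470, bounds=[0,7470]
  i=8: D_i=min(100*3^8,7470)=7470, bounds=[0,7470]

Answer: [0,100] [0,300] [0,900] [0,2700] [0,7470] [0,7470] [0,7470] [0,7470] [0,7470]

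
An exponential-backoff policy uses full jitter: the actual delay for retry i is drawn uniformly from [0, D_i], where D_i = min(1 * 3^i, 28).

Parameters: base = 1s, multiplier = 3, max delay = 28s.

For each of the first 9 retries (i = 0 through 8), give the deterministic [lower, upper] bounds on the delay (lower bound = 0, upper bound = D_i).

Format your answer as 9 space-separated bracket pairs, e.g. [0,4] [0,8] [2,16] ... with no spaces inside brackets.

Answer: [0,1] [0,3] [0,9] [0,27] [0,28] [0,28] [0,28] [0,28] [0,28]

Derivation:
Computing bounds per retry:
  i=0: D_i=min(1*3^0,28)=1, bounds=[0,1]
  i=1: D_i=min(1*3^1,28)=3, bounds=[0,3]
  i=2: D_i=min(1*3^2,28)=9, bounds=[0,9]
  i=3: D_i=min(1*3^3,28)=27, bounds=[0,27]
  i=4: D_i=min(1*3^4,28)=28, bounds=[0,28]
  i=5: D_i=min(1*3^5,28)=28, bounds=[0,28]
  i=6: D_i=min(1*3^6,28)=28, bounds=[0,28]
  i=7: D_i=min(1*3^7,28)=28, bounds=[0,28]
  i=8: D_i=min(1*3^8,28)=28, bounds=[0,28]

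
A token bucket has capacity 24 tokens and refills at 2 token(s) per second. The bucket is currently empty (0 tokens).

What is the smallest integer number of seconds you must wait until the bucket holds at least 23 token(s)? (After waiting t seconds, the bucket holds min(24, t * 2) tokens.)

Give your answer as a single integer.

Answer: 12

Derivation:
Need t * 2 >= 23, so t >= 23/2.
Smallest integer t = ceil(23/2) = 12.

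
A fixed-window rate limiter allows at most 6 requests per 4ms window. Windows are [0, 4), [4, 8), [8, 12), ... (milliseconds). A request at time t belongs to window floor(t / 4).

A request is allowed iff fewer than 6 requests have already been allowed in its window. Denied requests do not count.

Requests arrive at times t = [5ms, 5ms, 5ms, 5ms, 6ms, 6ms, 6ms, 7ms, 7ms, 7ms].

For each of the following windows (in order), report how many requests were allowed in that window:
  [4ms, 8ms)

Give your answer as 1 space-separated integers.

Answer: 6

Derivation:
Processing requests:
  req#1 t=5ms (window 1): ALLOW
  req#2 t=5ms (window 1): ALLOW
  req#3 t=5ms (window 1): ALLOW
  req#4 t=5ms (window 1): ALLOW
  req#5 t=6ms (window 1): ALLOW
  req#6 t=6ms (window 1): ALLOW
  req#7 t=6ms (window 1): DENY
  req#8 t=7ms (window 1): DENY
  req#9 t=7ms (window 1): DENY
  req#10 t=7ms (window 1): DENY

Allowed counts by window: 6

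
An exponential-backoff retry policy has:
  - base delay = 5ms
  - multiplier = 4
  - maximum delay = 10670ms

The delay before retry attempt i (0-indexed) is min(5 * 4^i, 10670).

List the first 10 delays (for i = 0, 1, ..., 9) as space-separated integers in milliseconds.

Answer: 5 20 80 320 1280 5120 10670 10670 10670 10670

Derivation:
Computing each delay:
  i=0: min(5*4^0, 10670) = 5
  i=1: min(5*4^1, 10670) = 20
  i=2: min(5*4^2, 10670) = 80
  i=3: min(5*4^3, 10670) = 320
  i=4: min(5*4^4, 10670) = 1280
  i=5: min(5*4^5, 10670) = 5120
  i=6: min(5*4^6, 10670) = 10670
  i=7: min(5*4^7, 10670) = 10670
  i=8: min(5*4^8, 10670) = 10670
  i=9: min(5*4^9, 10670) = 10670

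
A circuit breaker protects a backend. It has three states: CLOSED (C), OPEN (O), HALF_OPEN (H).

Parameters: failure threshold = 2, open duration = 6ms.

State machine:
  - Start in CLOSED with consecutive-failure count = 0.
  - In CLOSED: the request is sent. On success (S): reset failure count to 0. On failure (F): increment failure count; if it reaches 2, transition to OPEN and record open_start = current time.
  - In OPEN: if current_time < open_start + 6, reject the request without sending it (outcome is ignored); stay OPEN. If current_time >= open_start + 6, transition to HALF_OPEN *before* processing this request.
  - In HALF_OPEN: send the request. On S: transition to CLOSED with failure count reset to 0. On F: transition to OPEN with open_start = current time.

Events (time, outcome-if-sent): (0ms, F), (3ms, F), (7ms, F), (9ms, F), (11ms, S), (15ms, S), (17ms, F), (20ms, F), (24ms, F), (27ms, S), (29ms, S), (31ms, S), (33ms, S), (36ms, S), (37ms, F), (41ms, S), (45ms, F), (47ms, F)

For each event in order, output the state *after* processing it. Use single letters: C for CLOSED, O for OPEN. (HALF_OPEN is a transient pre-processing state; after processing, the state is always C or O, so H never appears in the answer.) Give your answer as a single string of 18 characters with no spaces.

Answer: COOOOCCOOCCCCCCCCO

Derivation:
State after each event:
  event#1 t=0ms outcome=F: state=CLOSED
  event#2 t=3ms outcome=F: state=OPEN
  event#3 t=7ms outcome=F: state=OPEN
  event#4 t=9ms outcome=F: state=OPEN
  event#5 t=11ms outcome=S: state=OPEN
  event#6 t=15ms outcome=S: state=CLOSED
  event#7 t=17ms outcome=F: state=CLOSED
  event#8 t=20ms outcome=F: state=OPEN
  event#9 t=24ms outcome=F: state=OPEN
  event#10 t=27ms outcome=S: state=CLOSED
  event#11 t=29ms outcome=S: state=CLOSED
  event#12 t=31ms outcome=S: state=CLOSED
  event#13 t=33ms outcome=S: state=CLOSED
  event#14 t=36ms outcome=S: state=CLOSED
  event#15 t=37ms outcome=F: state=CLOSED
  event#16 t=41ms outcome=S: state=CLOSED
  event#17 t=45ms outcome=F: state=CLOSED
  event#18 t=47ms outcome=F: state=OPEN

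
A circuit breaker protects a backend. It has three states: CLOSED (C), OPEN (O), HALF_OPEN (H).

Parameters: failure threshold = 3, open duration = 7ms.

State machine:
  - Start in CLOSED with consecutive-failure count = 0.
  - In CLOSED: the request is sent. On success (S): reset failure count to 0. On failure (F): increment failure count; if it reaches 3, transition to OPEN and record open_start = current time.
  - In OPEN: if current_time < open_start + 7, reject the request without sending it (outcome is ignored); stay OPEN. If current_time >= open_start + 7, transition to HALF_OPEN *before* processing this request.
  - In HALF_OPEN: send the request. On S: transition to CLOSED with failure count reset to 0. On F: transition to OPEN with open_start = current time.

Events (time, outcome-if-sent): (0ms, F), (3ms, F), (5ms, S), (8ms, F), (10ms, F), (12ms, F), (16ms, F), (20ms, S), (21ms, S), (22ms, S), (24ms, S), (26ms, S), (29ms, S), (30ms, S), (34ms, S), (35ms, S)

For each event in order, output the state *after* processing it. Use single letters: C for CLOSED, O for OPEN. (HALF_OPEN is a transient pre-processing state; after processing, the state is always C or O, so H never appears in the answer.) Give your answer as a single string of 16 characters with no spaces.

Answer: CCCCCOOCCCCCCCCC

Derivation:
State after each event:
  event#1 t=0ms outcome=F: state=CLOSED
  event#2 t=3ms outcome=F: state=CLOSED
  event#3 t=5ms outcome=S: state=CLOSED
  event#4 t=8ms outcome=F: state=CLOSED
  event#5 t=10ms outcome=F: state=CLOSED
  event#6 t=12ms outcome=F: state=OPEN
  event#7 t=16ms outcome=F: state=OPEN
  event#8 t=20ms outcome=S: state=CLOSED
  event#9 t=21ms outcome=S: state=CLOSED
  event#10 t=22ms outcome=S: state=CLOSED
  event#11 t=24ms outcome=S: state=CLOSED
  event#12 t=26ms outcome=S: state=CLOSED
  event#13 t=29ms outcome=S: state=CLOSED
  event#14 t=30ms outcome=S: state=CLOSED
  event#15 t=34ms outcome=S: state=CLOSED
  event#16 t=35ms outcome=S: state=CLOSED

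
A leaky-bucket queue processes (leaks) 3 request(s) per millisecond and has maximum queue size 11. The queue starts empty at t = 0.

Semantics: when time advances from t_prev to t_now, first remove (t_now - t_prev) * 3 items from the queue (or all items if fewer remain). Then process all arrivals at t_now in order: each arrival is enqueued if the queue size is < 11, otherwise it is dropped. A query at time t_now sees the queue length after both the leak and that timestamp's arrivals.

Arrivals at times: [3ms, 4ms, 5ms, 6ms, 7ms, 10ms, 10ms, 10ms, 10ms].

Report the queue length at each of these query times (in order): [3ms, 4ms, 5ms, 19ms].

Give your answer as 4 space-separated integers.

Answer: 1 1 1 0

Derivation:
Queue lengths at query times:
  query t=3ms: backlog = 1
  query t=4ms: backlog = 1
  query t=5ms: backlog = 1
  query t=19ms: backlog = 0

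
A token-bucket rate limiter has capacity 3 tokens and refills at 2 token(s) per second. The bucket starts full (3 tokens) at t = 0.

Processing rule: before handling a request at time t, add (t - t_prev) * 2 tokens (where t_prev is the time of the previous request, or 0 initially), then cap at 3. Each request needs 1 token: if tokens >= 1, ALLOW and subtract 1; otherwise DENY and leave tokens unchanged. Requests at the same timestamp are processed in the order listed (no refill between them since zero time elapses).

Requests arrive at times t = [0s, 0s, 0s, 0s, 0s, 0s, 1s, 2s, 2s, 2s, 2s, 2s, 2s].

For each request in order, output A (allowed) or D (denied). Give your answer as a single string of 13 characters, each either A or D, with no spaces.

Simulating step by step:
  req#1 t=0s: ALLOW
  req#2 t=0s: ALLOW
  req#3 t=0s: ALLOW
  req#4 t=0s: DENY
  req#5 t=0s: DENY
  req#6 t=0s: DENY
  req#7 t=1s: ALLOW
  req#8 t=2s: ALLOW
  req#9 t=2s: ALLOW
  req#10 t=2s: ALLOW
  req#11 t=2s: DENY
  req#12 t=2s: DENY
  req#13 t=2s: DENY

Answer: AAADDDAAAADDD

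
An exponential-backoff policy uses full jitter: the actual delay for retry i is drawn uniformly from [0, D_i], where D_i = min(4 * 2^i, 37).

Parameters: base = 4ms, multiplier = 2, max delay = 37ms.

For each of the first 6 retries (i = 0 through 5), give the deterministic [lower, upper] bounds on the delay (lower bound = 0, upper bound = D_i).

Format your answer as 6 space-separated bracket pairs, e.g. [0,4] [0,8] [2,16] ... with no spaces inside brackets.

Computing bounds per retry:
  i=0: D_i=min(4*2^0,37)=4, bounds=[0,4]
  i=1: D_i=min(4*2^1,37)=8, bounds=[0,8]
  i=2: D_i=min(4*2^2,37)=16, bounds=[0,16]
  i=3: D_i=min(4*2^3,37)=32, bounds=[0,32]
  i=4: D_i=min(4*2^4,37)=37, bounds=[0,37]
  i=5: D_i=min(4*2^5,37)=37, bounds=[0,37]

Answer: [0,4] [0,8] [0,16] [0,32] [0,37] [0,37]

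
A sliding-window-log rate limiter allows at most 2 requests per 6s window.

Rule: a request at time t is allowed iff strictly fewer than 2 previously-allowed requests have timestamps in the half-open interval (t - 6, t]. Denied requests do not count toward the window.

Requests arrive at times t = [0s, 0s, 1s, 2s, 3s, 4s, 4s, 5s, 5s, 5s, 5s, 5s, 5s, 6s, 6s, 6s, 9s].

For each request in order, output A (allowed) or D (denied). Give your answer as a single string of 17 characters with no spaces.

Tracking allowed requests in the window:
  req#1 t=0s: ALLOW
  req#2 t=0s: ALLOW
  req#3 t=1s: DENY
  req#4 t=2s: DENY
  req#5 t=3s: DENY
  req#6 t=4s: DENY
  req#7 t=4s: DENY
  req#8 t=5s: DENY
  req#9 t=5s: DENY
  req#10 t=5s: DENY
  req#11 t=5s: DENY
  req#12 t=5s: DENY
  req#13 t=5s: DENY
  req#14 t=6s: ALLOW
  req#15 t=6s: ALLOW
  req#16 t=6s: DENY
  req#17 t=9s: DENY

Answer: AADDDDDDDDDDDAADD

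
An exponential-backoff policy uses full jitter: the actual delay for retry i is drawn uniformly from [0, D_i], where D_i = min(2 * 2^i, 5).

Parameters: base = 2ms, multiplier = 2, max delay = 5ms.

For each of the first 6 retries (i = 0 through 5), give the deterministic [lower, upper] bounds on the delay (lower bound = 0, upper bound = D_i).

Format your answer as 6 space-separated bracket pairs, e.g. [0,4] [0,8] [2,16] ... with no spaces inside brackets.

Answer: [0,2] [0,4] [0,5] [0,5] [0,5] [0,5]

Derivation:
Computing bounds per retry:
  i=0: D_i=min(2*2^0,5)=2, bounds=[0,2]
  i=1: D_i=min(2*2^1,5)=4, bounds=[0,4]
  i=2: D_i=min(2*2^2,5)=5, bounds=[0,5]
  i=3: D_i=min(2*2^3,5)=5, bounds=[0,5]
  i=4: D_i=min(2*2^4,5)=5, bounds=[0,5]
  i=5: D_i=min(2*2^5,5)=5, bounds=[0,5]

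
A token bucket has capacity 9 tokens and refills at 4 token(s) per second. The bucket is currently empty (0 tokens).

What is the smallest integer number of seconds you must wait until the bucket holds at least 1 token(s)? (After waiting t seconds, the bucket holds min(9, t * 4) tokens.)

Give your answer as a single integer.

Need t * 4 >= 1, so t >= 1/4.
Smallest integer t = ceil(1/4) = 1.

Answer: 1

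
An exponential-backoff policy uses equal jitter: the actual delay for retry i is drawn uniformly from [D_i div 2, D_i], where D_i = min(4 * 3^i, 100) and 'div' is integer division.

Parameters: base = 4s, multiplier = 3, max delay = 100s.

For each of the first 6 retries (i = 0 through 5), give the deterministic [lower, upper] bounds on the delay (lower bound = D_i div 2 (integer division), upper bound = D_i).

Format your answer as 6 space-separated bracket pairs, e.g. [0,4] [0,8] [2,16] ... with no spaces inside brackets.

Computing bounds per retry:
  i=0: D_i=min(4*3^0,100)=4, bounds=[2,4]
  i=1: D_i=min(4*3^1,100)=12, bounds=[6,12]
  i=2: D_i=min(4*3^2,100)=36, bounds=[18,36]
  i=3: D_i=min(4*3^3,100)=100, bounds=[50,100]
  i=4: D_i=min(4*3^4,100)=100, bounds=[50,100]
  i=5: D_i=min(4*3^5,100)=100, bounds=[50,100]

Answer: [2,4] [6,12] [18,36] [50,100] [50,100] [50,100]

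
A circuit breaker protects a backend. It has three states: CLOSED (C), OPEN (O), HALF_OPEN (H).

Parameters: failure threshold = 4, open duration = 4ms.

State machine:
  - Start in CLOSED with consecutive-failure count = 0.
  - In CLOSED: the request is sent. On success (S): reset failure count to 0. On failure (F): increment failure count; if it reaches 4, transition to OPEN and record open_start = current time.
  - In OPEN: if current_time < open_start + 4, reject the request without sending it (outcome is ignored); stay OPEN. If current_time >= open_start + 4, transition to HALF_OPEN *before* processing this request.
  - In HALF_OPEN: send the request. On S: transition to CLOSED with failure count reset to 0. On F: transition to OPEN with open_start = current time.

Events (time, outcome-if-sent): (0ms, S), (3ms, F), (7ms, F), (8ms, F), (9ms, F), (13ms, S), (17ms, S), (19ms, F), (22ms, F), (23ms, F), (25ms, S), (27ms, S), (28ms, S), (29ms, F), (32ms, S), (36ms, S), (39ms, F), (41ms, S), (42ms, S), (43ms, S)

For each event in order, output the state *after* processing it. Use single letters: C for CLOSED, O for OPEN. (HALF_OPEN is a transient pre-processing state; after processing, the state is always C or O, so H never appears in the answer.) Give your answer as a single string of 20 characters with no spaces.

Answer: CCCCOCCCCCCCCCCCCCCC

Derivation:
State after each event:
  event#1 t=0ms outcome=S: state=CLOSED
  event#2 t=3ms outcome=F: state=CLOSED
  event#3 t=7ms outcome=F: state=CLOSED
  event#4 t=8ms outcome=F: state=CLOSED
  event#5 t=9ms outcome=F: state=OPEN
  event#6 t=13ms outcome=S: state=CLOSED
  event#7 t=17ms outcome=S: state=CLOSED
  event#8 t=19ms outcome=F: state=CLOSED
  event#9 t=22ms outcome=F: state=CLOSED
  event#10 t=23ms outcome=F: state=CLOSED
  event#11 t=25ms outcome=S: state=CLOSED
  event#12 t=27ms outcome=S: state=CLOSED
  event#13 t=28ms outcome=S: state=CLOSED
  event#14 t=29ms outcome=F: state=CLOSED
  event#15 t=32ms outcome=S: state=CLOSED
  event#16 t=36ms outcome=S: state=CLOSED
  event#17 t=39ms outcome=F: state=CLOSED
  event#18 t=41ms outcome=S: state=CLOSED
  event#19 t=42ms outcome=S: state=CLOSED
  event#20 t=43ms outcome=S: state=CLOSED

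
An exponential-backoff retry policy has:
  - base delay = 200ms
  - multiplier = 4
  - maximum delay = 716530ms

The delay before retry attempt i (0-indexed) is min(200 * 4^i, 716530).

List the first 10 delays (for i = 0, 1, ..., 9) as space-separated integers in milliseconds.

Computing each delay:
  i=0: min(200*4^0, 716530) = 200
  i=1: min(200*4^1, 716530) = 800
  i=2: min(200*4^2, 716530) = 3200
  i=3: min(200*4^3, 716530) = 12800
  i=4: min(200*4^4, 716530) = 51200
  i=5: min(200*4^5, 716530) = 204800
  i=6: min(200*4^6, 716530) = 716530
  i=7: min(200*4^7, 716530) = 716530
  i=8: min(200*4^8, 716530) = 716530
  i=9: min(200*4^9, 716530) = 716530

Answer: 200 800 3200 12800 51200 204800 716530 716530 716530 716530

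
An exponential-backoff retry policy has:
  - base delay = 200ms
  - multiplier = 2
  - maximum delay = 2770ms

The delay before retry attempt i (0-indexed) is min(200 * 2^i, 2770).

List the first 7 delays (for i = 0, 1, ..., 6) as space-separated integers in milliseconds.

Answer: 200 400 800 1600 2770 2770 2770

Derivation:
Computing each delay:
  i=0: min(200*2^0, 2770) = 200
  i=1: min(200*2^1, 2770) = 400
  i=2: min(200*2^2, 2770) = 800
  i=3: min(200*2^3, 2770) = 1600
  i=4: min(200*2^4, 2770) = 2770
  i=5: min(200*2^5, 2770) = 2770
  i=6: min(200*2^6, 2770) = 2770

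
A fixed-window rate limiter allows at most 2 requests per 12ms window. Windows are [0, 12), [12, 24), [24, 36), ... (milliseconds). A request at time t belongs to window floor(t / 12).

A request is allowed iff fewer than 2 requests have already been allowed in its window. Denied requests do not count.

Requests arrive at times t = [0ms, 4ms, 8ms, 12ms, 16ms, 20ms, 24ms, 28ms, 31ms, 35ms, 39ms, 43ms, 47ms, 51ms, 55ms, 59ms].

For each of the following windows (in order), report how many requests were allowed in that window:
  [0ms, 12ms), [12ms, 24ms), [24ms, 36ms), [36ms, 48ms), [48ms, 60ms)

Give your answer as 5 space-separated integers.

Answer: 2 2 2 2 2

Derivation:
Processing requests:
  req#1 t=0ms (window 0): ALLOW
  req#2 t=4ms (window 0): ALLOW
  req#3 t=8ms (window 0): DENY
  req#4 t=12ms (window 1): ALLOW
  req#5 t=16ms (window 1): ALLOW
  req#6 t=20ms (window 1): DENY
  req#7 t=24ms (window 2): ALLOW
  req#8 t=28ms (window 2): ALLOW
  req#9 t=31ms (window 2): DENY
  req#10 t=35ms (window 2): DENY
  req#11 t=39ms (window 3): ALLOW
  req#12 t=43ms (window 3): ALLOW
  req#13 t=47ms (window 3): DENY
  req#14 t=51ms (window 4): ALLOW
  req#15 t=55ms (window 4): ALLOW
  req#16 t=59ms (window 4): DENY

Allowed counts by window: 2 2 2 2 2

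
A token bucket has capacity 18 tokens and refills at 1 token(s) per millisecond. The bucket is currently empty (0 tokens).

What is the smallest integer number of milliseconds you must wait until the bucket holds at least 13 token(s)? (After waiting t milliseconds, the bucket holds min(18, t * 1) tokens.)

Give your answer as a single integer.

Need t * 1 >= 13, so t >= 13/1.
Smallest integer t = ceil(13/1) = 13.

Answer: 13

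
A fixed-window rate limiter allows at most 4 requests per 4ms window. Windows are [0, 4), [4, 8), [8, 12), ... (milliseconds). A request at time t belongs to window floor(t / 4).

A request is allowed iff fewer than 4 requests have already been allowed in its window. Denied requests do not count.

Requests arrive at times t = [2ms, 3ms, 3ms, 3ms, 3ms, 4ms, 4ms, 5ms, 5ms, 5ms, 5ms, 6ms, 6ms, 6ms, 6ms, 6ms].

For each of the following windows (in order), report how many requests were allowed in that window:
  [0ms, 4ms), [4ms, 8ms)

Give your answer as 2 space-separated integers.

Processing requests:
  req#1 t=2ms (window 0): ALLOW
  req#2 t=3ms (window 0): ALLOW
  req#3 t=3ms (window 0): ALLOW
  req#4 t=3ms (window 0): ALLOW
  req#5 t=3ms (window 0): DENY
  req#6 t=4ms (window 1): ALLOW
  req#7 t=4ms (window 1): ALLOW
  req#8 t=5ms (window 1): ALLOW
  req#9 t=5ms (window 1): ALLOW
  req#10 t=5ms (window 1): DENY
  req#11 t=5ms (window 1): DENY
  req#12 t=6ms (window 1): DENY
  req#13 t=6ms (window 1): DENY
  req#14 t=6ms (window 1): DENY
  req#15 t=6ms (window 1): DENY
  req#16 t=6ms (window 1): DENY

Allowed counts by window: 4 4

Answer: 4 4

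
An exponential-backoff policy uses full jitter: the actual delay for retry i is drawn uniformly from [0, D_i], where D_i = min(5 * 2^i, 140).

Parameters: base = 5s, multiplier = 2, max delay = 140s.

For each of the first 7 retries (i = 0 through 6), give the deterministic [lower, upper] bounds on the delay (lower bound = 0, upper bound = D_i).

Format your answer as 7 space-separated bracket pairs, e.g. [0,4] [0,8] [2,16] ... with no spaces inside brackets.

Computing bounds per retry:
  i=0: D_i=min(5*2^0,140)=5, bounds=[0,5]
  i=1: D_i=min(5*2^1,140)=10, bounds=[0,10]
  i=2: D_i=min(5*2^2,140)=20, bounds=[0,20]
  i=3: D_i=min(5*2^3,140)=40, bounds=[0,40]
  i=4: D_i=min(5*2^4,140)=80, bounds=[0,80]
  i=5: D_i=min(5*2^5,140)=140, bounds=[0,140]
  i=6: D_i=min(5*2^6,140)=140, bounds=[0,140]

Answer: [0,5] [0,10] [0,20] [0,40] [0,80] [0,140] [0,140]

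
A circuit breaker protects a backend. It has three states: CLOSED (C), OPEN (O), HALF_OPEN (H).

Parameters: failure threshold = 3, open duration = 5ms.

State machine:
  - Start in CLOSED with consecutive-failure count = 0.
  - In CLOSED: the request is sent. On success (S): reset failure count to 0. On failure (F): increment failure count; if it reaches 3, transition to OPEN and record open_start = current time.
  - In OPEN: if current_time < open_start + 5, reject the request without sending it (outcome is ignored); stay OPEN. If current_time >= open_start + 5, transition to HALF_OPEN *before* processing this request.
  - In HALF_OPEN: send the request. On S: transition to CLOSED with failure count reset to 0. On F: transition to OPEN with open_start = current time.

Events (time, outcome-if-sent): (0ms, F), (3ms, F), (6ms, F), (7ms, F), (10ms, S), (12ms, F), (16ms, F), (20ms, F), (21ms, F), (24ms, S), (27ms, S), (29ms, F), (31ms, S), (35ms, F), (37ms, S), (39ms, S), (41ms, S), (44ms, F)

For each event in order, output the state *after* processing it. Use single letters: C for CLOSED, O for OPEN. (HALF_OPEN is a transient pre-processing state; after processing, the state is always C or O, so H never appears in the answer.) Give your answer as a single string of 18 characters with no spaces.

State after each event:
  event#1 t=0ms outcome=F: state=CLOSED
  event#2 t=3ms outcome=F: state=CLOSED
  event#3 t=6ms outcome=F: state=OPEN
  event#4 t=7ms outcome=F: state=OPEN
  event#5 t=10ms outcome=S: state=OPEN
  event#6 t=12ms outcome=F: state=OPEN
  event#7 t=16ms outcome=F: state=OPEN
  event#8 t=20ms outcome=F: state=OPEN
  event#9 t=21ms outcome=F: state=OPEN
  event#10 t=24ms outcome=S: state=OPEN
  event#11 t=27ms outcome=S: state=CLOSED
  event#12 t=29ms outcome=F: state=CLOSED
  event#13 t=31ms outcome=S: state=CLOSED
  event#14 t=35ms outcome=F: state=CLOSED
  event#15 t=37ms outcome=S: state=CLOSED
  event#16 t=39ms outcome=S: state=CLOSED
  event#17 t=41ms outcome=S: state=CLOSED
  event#18 t=44ms outcome=F: state=CLOSED

Answer: CCOOOOOOOOCCCCCCCC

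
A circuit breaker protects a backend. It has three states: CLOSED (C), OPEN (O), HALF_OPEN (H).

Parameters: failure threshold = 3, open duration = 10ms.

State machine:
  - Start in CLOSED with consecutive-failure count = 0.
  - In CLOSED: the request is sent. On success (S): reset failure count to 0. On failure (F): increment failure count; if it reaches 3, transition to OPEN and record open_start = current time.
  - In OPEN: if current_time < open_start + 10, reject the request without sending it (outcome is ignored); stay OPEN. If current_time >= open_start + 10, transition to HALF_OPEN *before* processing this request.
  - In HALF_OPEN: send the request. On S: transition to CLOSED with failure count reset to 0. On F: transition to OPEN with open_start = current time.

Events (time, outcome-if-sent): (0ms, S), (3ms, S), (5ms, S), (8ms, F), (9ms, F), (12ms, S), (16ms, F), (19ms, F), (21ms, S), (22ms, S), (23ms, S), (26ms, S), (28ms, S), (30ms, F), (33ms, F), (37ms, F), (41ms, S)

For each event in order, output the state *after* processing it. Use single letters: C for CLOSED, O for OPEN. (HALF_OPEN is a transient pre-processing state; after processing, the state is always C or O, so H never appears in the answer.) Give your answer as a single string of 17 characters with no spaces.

Answer: CCCCCCCCCCCCCCCOO

Derivation:
State after each event:
  event#1 t=0ms outcome=S: state=CLOSED
  event#2 t=3ms outcome=S: state=CLOSED
  event#3 t=5ms outcome=S: state=CLOSED
  event#4 t=8ms outcome=F: state=CLOSED
  event#5 t=9ms outcome=F: state=CLOSED
  event#6 t=12ms outcome=S: state=CLOSED
  event#7 t=16ms outcome=F: state=CLOSED
  event#8 t=19ms outcome=F: state=CLOSED
  event#9 t=21ms outcome=S: state=CLOSED
  event#10 t=22ms outcome=S: state=CLOSED
  event#11 t=23ms outcome=S: state=CLOSED
  event#12 t=26ms outcome=S: state=CLOSED
  event#13 t=28ms outcome=S: state=CLOSED
  event#14 t=30ms outcome=F: state=CLOSED
  event#15 t=33ms outcome=F: state=CLOSED
  event#16 t=37ms outcome=F: state=OPEN
  event#17 t=41ms outcome=S: state=OPEN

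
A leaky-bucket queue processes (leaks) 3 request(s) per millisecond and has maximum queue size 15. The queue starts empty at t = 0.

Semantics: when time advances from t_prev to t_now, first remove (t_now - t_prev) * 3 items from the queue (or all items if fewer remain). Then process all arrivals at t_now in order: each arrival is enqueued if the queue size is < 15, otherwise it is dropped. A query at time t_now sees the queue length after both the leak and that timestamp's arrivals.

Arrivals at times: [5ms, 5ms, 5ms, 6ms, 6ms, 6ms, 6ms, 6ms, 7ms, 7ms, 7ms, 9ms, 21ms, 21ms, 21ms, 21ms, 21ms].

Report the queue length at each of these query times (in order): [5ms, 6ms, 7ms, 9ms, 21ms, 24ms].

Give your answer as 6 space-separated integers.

Queue lengths at query times:
  query t=5ms: backlog = 3
  query t=6ms: backlog = 5
  query t=7ms: backlog = 5
  query t=9ms: backlog = 1
  query t=21ms: backlog = 5
  query t=24ms: backlog = 0

Answer: 3 5 5 1 5 0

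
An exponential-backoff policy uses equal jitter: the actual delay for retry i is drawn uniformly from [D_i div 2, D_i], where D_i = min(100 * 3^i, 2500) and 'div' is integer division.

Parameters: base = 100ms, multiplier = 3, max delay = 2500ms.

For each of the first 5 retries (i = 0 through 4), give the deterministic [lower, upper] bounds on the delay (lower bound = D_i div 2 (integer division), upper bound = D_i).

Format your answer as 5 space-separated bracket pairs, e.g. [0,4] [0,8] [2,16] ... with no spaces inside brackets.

Computing bounds per retry:
  i=0: D_i=min(100*3^0,2500)=100, bounds=[50,100]
  i=1: D_i=min(100*3^1,2500)=300, bounds=[150,300]
  i=2: D_i=min(100*3^2,2500)=900, bounds=[450,900]
  i=3: D_i=min(100*3^3,2500)=2500, bounds=[1250,2500]
  i=4: D_i=min(100*3^4,2500)=2500, bounds=[1250,2500]

Answer: [50,100] [150,300] [450,900] [1250,2500] [1250,2500]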